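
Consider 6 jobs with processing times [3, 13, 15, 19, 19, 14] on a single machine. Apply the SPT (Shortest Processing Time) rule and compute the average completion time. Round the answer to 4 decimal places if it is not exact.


Sort jobs by processing time (SPT order): [3, 13, 14, 15, 19, 19]
Compute completion times sequentially:
  Job 1: processing = 3, completes at 3
  Job 2: processing = 13, completes at 16
  Job 3: processing = 14, completes at 30
  Job 4: processing = 15, completes at 45
  Job 5: processing = 19, completes at 64
  Job 6: processing = 19, completes at 83
Sum of completion times = 241
Average completion time = 241/6 = 40.1667

40.1667


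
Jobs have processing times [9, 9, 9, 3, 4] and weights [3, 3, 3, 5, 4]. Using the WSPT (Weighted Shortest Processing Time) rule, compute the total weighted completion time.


Compute p/w ratios and sort ascending (WSPT): [(3, 5), (4, 4), (9, 3), (9, 3), (9, 3)]
Compute weighted completion times:
  Job (p=3,w=5): C=3, w*C=5*3=15
  Job (p=4,w=4): C=7, w*C=4*7=28
  Job (p=9,w=3): C=16, w*C=3*16=48
  Job (p=9,w=3): C=25, w*C=3*25=75
  Job (p=9,w=3): C=34, w*C=3*34=102
Total weighted completion time = 268

268


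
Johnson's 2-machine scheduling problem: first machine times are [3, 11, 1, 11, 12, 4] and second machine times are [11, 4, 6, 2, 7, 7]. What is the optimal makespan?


Apply Johnson's rule:
  Group 1 (a <= b): [(3, 1, 6), (1, 3, 11), (6, 4, 7)]
  Group 2 (a > b): [(5, 12, 7), (2, 11, 4), (4, 11, 2)]
Optimal job order: [3, 1, 6, 5, 2, 4]
Schedule:
  Job 3: M1 done at 1, M2 done at 7
  Job 1: M1 done at 4, M2 done at 18
  Job 6: M1 done at 8, M2 done at 25
  Job 5: M1 done at 20, M2 done at 32
  Job 2: M1 done at 31, M2 done at 36
  Job 4: M1 done at 42, M2 done at 44
Makespan = 44

44


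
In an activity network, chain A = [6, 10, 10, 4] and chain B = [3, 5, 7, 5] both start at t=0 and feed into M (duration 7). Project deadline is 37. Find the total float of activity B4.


Forward pass: ES(B4) = sum of predecessors on chain B = 15
EF = ES + duration = 15 + 5 = 20
Backward pass: LF(M) = deadline = 37; LS(M) = 37 - 7 = 30
LF(B4) = LS(M) - sum(successors on chain B) = 30 - 0 = 30
LS = LF - duration = 30 - 5 = 25
Total float = LS - ES = 25 - 15 = 10

10


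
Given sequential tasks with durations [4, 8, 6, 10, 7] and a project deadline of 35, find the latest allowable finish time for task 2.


LF(activity 2) = deadline - sum of successor durations
Successors: activities 3 through 5 with durations [6, 10, 7]
Sum of successor durations = 23
LF = 35 - 23 = 12

12


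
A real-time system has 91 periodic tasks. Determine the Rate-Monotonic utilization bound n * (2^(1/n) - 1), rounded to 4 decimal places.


Compute 2^(1/91) = 1.0076460851
Subtract 1: 1.0076460851 - 1 = 0.0076460851
Multiply by n: 91 * 0.0076460851 = 0.6957937441
Round to 4 dp: 0.6958

0.6958


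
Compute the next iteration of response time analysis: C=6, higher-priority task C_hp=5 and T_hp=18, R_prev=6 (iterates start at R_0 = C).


R_next = C + ceil(R_prev / T_hp) * C_hp
ceil(6 / 18) = ceil(0.3333) = 1
Interference = 1 * 5 = 5
R_next = 6 + 5 = 11

11


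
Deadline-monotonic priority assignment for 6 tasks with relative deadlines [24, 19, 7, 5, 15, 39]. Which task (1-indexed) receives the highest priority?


Sort tasks by relative deadline (ascending):
  Task 4: deadline = 5
  Task 3: deadline = 7
  Task 5: deadline = 15
  Task 2: deadline = 19
  Task 1: deadline = 24
  Task 6: deadline = 39
Priority order (highest first): [4, 3, 5, 2, 1, 6]
Highest priority task = 4

4


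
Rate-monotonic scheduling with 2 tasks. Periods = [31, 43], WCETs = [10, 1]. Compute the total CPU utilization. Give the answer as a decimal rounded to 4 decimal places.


Compute individual utilizations (exact fractions):
  Task 1: C/T = 10/31 (approx. 0.3226)
  Task 2: C/T = 1/43 (approx. 0.0233)
Total utilization U = 10/31 + 1/43 = 461/1333
Rounded to 4 decimal places: U = 0.3458
RM (Liu & Layland) bound for 2 tasks = 0.828427; compare with U = 461/1333 (approx. 0.345836)
U <= bound, so schedulable by RM sufficient condition.

0.3458


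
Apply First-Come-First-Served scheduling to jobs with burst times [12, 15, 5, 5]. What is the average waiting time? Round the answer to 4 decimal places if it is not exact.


FCFS order (as given): [12, 15, 5, 5]
Waiting times:
  Job 1: wait = 0
  Job 2: wait = 12
  Job 3: wait = 27
  Job 4: wait = 32
Sum of waiting times = 71
Average waiting time = 71/4 = 17.75

17.75


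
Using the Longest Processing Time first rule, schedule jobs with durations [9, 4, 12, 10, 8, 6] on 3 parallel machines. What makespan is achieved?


Sort jobs in decreasing order (LPT): [12, 10, 9, 8, 6, 4]
Assign each job to the least loaded machine:
  Machine 1: jobs [12, 4], load = 16
  Machine 2: jobs [10, 6], load = 16
  Machine 3: jobs [9, 8], load = 17
Makespan = max load = 17

17


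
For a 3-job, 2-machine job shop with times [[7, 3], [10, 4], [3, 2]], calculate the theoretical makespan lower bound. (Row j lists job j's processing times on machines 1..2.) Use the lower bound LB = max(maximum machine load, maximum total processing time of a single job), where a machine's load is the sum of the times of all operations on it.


Machine loads:
  Machine 1: 7 + 10 + 3 = 20
  Machine 2: 3 + 4 + 2 = 9
Max machine load = 20
Job totals:
  Job 1: 10
  Job 2: 14
  Job 3: 5
Max job total = 14
Lower bound = max(20, 14) = 20

20


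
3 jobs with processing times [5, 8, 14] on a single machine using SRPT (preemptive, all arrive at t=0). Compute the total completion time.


Since all jobs arrive at t=0, SRPT equals SPT ordering.
SPT order: [5, 8, 14]
Completion times:
  Job 1: p=5, C=5
  Job 2: p=8, C=13
  Job 3: p=14, C=27
Total completion time = 5 + 13 + 27 = 45

45


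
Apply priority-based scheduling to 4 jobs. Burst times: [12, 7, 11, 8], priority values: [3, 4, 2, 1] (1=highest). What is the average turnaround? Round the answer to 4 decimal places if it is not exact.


Sort by priority (ascending = highest first):
Order: [(1, 8), (2, 11), (3, 12), (4, 7)]
Completion times:
  Priority 1, burst=8, C=8
  Priority 2, burst=11, C=19
  Priority 3, burst=12, C=31
  Priority 4, burst=7, C=38
Average turnaround = 96/4 = 24.0

24.0


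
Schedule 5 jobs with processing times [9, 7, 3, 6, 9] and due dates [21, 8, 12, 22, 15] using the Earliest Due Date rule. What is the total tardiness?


Sort by due date (EDD order): [(7, 8), (3, 12), (9, 15), (9, 21), (6, 22)]
Compute completion times and tardiness:
  Job 1: p=7, d=8, C=7, tardiness=max(0,7-8)=0
  Job 2: p=3, d=12, C=10, tardiness=max(0,10-12)=0
  Job 3: p=9, d=15, C=19, tardiness=max(0,19-15)=4
  Job 4: p=9, d=21, C=28, tardiness=max(0,28-21)=7
  Job 5: p=6, d=22, C=34, tardiness=max(0,34-22)=12
Total tardiness = 23

23


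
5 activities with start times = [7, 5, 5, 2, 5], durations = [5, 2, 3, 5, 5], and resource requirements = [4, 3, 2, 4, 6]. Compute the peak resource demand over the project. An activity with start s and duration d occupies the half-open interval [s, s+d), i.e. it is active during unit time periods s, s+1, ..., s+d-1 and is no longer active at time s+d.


Each activity i is active on [start_i, start_i + duration_i).
Compute total resource usage per time slot:
  t=0: active resources = [], total = 0
  t=1: active resources = [], total = 0
  t=2: active resources = [4], total = 4
  t=3: active resources = [4], total = 4
  t=4: active resources = [4], total = 4
  t=5: active resources = [3, 2, 4, 6], total = 15
  t=6: active resources = [3, 2, 4, 6], total = 15
  t=7: active resources = [4, 2, 6], total = 12
  t=8: active resources = [4, 6], total = 10
  t=9: active resources = [4, 6], total = 10
  t=10: active resources = [4], total = 4
  t=11: active resources = [4], total = 4
Peak resource demand = 15

15


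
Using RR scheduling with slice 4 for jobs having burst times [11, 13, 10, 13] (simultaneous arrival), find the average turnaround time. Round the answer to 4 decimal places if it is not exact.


Time quantum = 4
Execution trace:
  J1 runs 4 units, time = 4
  J2 runs 4 units, time = 8
  J3 runs 4 units, time = 12
  J4 runs 4 units, time = 16
  J1 runs 4 units, time = 20
  J2 runs 4 units, time = 24
  J3 runs 4 units, time = 28
  J4 runs 4 units, time = 32
  J1 runs 3 units, time = 35
  J2 runs 4 units, time = 39
  J3 runs 2 units, time = 41
  J4 runs 4 units, time = 45
  J2 runs 1 units, time = 46
  J4 runs 1 units, time = 47
Finish times: [35, 46, 41, 47]
Average turnaround = 169/4 = 42.25

42.25


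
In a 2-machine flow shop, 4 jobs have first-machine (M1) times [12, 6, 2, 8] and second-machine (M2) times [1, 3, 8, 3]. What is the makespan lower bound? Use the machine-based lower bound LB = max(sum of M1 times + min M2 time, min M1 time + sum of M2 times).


LB1 = sum(M1 times) + min(M2 times) = 28 + 1 = 29
LB2 = min(M1 times) + sum(M2 times) = 2 + 15 = 17
Lower bound = max(LB1, LB2) = max(29, 17) = 29

29


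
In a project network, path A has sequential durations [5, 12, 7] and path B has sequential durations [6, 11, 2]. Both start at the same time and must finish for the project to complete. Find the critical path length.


Path A total = 5 + 12 + 7 = 24
Path B total = 6 + 11 + 2 = 19
Critical path = longest path = max(24, 19) = 24

24


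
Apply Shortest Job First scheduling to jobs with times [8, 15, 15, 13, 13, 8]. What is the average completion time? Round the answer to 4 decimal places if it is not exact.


SJF order (ascending): [8, 8, 13, 13, 15, 15]
Completion times:
  Job 1: burst=8, C=8
  Job 2: burst=8, C=16
  Job 3: burst=13, C=29
  Job 4: burst=13, C=42
  Job 5: burst=15, C=57
  Job 6: burst=15, C=72
Average completion = 224/6 = 37.3333

37.3333


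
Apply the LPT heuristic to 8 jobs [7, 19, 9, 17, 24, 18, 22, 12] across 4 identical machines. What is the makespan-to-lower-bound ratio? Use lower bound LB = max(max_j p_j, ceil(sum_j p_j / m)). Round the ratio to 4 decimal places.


LPT order: [24, 22, 19, 18, 17, 12, 9, 7]
Machine loads after assignment: [31, 31, 31, 35]
LPT makespan = 35
Lower bound = max(max_job, ceil(total/4)) = max(24, 32) = 32
Ratio = 35 / 32 = 1.0938

1.0938


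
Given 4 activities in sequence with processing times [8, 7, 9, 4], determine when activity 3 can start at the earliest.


Activity 3 starts after activities 1 through 2 complete.
Predecessor durations: [8, 7]
ES = 8 + 7 = 15

15


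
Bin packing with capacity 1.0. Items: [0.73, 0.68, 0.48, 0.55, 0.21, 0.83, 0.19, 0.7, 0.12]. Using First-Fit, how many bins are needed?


Place items sequentially using First-Fit:
  Item 0.73 -> new Bin 1
  Item 0.68 -> new Bin 2
  Item 0.48 -> new Bin 3
  Item 0.55 -> new Bin 4
  Item 0.21 -> Bin 1 (now 0.94)
  Item 0.83 -> new Bin 5
  Item 0.19 -> Bin 2 (now 0.87)
  Item 0.7 -> new Bin 6
  Item 0.12 -> Bin 2 (now 0.99)
Total bins used = 6

6


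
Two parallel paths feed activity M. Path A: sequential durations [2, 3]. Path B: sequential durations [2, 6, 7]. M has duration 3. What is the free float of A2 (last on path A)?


ES(A2) = sum of predecessors on chain A = 2
EF(A2) = ES + duration = 2 + 3 = 5
Successor of A2 is M. ES(M) = max(sum(A), sum(B)) = max(5, 15) = 15
Free float = ES(successor) - EF(current) = 15 - 5 = 10

10


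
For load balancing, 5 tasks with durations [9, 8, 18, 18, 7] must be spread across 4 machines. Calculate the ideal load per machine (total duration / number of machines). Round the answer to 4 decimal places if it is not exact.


Total processing time = 9 + 8 + 18 + 18 + 7 = 60
Number of machines = 4
Ideal balanced load = 60 / 4 = 15.0

15.0


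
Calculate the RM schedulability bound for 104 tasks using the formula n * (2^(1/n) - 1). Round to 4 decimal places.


Compute 2^(1/104) = 1.0066871365
Subtract 1: 1.0066871365 - 1 = 0.0066871365
Multiply by n: 104 * 0.0066871365 = 0.6954621960
Round to 4 dp: 0.6955

0.6955


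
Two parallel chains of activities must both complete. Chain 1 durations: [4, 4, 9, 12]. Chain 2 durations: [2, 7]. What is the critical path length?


Path A total = 4 + 4 + 9 + 12 = 29
Path B total = 2 + 7 = 9
Critical path = longest path = max(29, 9) = 29

29


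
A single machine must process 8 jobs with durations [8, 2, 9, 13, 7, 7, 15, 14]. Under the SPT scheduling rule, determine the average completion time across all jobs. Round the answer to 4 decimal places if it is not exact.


Sort jobs by processing time (SPT order): [2, 7, 7, 8, 9, 13, 14, 15]
Compute completion times sequentially:
  Job 1: processing = 2, completes at 2
  Job 2: processing = 7, completes at 9
  Job 3: processing = 7, completes at 16
  Job 4: processing = 8, completes at 24
  Job 5: processing = 9, completes at 33
  Job 6: processing = 13, completes at 46
  Job 7: processing = 14, completes at 60
  Job 8: processing = 15, completes at 75
Sum of completion times = 265
Average completion time = 265/8 = 33.125

33.125


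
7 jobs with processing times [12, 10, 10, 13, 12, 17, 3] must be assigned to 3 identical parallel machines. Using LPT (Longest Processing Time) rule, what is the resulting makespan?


Sort jobs in decreasing order (LPT): [17, 13, 12, 12, 10, 10, 3]
Assign each job to the least loaded machine:
  Machine 1: jobs [17, 10], load = 27
  Machine 2: jobs [13, 10, 3], load = 26
  Machine 3: jobs [12, 12], load = 24
Makespan = max load = 27

27


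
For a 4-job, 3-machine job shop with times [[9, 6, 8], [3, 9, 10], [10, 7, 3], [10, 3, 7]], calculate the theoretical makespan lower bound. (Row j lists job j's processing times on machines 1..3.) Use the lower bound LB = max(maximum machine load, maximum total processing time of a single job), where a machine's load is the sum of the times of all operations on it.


Machine loads:
  Machine 1: 9 + 3 + 10 + 10 = 32
  Machine 2: 6 + 9 + 7 + 3 = 25
  Machine 3: 8 + 10 + 3 + 7 = 28
Max machine load = 32
Job totals:
  Job 1: 23
  Job 2: 22
  Job 3: 20
  Job 4: 20
Max job total = 23
Lower bound = max(32, 23) = 32

32


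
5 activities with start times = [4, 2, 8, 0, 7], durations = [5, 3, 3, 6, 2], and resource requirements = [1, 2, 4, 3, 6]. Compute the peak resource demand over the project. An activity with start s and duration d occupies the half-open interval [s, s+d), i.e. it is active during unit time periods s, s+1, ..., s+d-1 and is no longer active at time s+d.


Each activity i is active on [start_i, start_i + duration_i).
Compute total resource usage per time slot:
  t=0: active resources = [3], total = 3
  t=1: active resources = [3], total = 3
  t=2: active resources = [2, 3], total = 5
  t=3: active resources = [2, 3], total = 5
  t=4: active resources = [1, 2, 3], total = 6
  t=5: active resources = [1, 3], total = 4
  t=6: active resources = [1], total = 1
  t=7: active resources = [1, 6], total = 7
  t=8: active resources = [1, 4, 6], total = 11
  t=9: active resources = [4], total = 4
  t=10: active resources = [4], total = 4
Peak resource demand = 11

11


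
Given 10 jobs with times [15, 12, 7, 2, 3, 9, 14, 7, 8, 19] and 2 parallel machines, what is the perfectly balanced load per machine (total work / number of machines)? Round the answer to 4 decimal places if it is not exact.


Total processing time = 15 + 12 + 7 + 2 + 3 + 9 + 14 + 7 + 8 + 19 = 96
Number of machines = 2
Ideal balanced load = 96 / 2 = 48.0

48.0


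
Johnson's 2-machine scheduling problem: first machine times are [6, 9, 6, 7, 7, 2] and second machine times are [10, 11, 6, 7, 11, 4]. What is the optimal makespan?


Apply Johnson's rule:
  Group 1 (a <= b): [(6, 2, 4), (1, 6, 10), (3, 6, 6), (4, 7, 7), (5, 7, 11), (2, 9, 11)]
  Group 2 (a > b): []
Optimal job order: [6, 1, 3, 4, 5, 2]
Schedule:
  Job 6: M1 done at 2, M2 done at 6
  Job 1: M1 done at 8, M2 done at 18
  Job 3: M1 done at 14, M2 done at 24
  Job 4: M1 done at 21, M2 done at 31
  Job 5: M1 done at 28, M2 done at 42
  Job 2: M1 done at 37, M2 done at 53
Makespan = 53

53


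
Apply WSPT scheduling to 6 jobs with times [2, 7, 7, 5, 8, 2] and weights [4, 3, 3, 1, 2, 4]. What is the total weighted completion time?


Compute p/w ratios and sort ascending (WSPT): [(2, 4), (2, 4), (7, 3), (7, 3), (8, 2), (5, 1)]
Compute weighted completion times:
  Job (p=2,w=4): C=2, w*C=4*2=8
  Job (p=2,w=4): C=4, w*C=4*4=16
  Job (p=7,w=3): C=11, w*C=3*11=33
  Job (p=7,w=3): C=18, w*C=3*18=54
  Job (p=8,w=2): C=26, w*C=2*26=52
  Job (p=5,w=1): C=31, w*C=1*31=31
Total weighted completion time = 194

194


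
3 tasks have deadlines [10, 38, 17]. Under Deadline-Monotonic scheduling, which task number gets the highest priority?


Sort tasks by relative deadline (ascending):
  Task 1: deadline = 10
  Task 3: deadline = 17
  Task 2: deadline = 38
Priority order (highest first): [1, 3, 2]
Highest priority task = 1

1


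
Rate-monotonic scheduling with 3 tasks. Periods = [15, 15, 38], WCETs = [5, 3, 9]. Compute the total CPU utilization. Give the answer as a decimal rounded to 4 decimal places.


Compute individual utilizations (exact fractions):
  Task 1: C/T = 5/15 = 1/3 (approx. 0.3333)
  Task 2: C/T = 3/15 = 1/5 (approx. 0.2)
  Task 3: C/T = 9/38 (approx. 0.2368)
Total utilization U = 1/3 + 1/5 + 9/38 = 439/570
Rounded to 4 decimal places: U = 0.7702
RM (Liu & Layland) bound for 3 tasks = 0.779763; compare with U = 439/570 (approx. 0.770175)
U <= bound, so schedulable by RM sufficient condition.

0.7702


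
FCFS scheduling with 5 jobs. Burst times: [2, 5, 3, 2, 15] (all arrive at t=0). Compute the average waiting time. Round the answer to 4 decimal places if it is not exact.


FCFS order (as given): [2, 5, 3, 2, 15]
Waiting times:
  Job 1: wait = 0
  Job 2: wait = 2
  Job 3: wait = 7
  Job 4: wait = 10
  Job 5: wait = 12
Sum of waiting times = 31
Average waiting time = 31/5 = 6.2

6.2


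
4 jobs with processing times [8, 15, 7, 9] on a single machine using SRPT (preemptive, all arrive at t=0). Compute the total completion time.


Since all jobs arrive at t=0, SRPT equals SPT ordering.
SPT order: [7, 8, 9, 15]
Completion times:
  Job 1: p=7, C=7
  Job 2: p=8, C=15
  Job 3: p=9, C=24
  Job 4: p=15, C=39
Total completion time = 7 + 15 + 24 + 39 = 85

85


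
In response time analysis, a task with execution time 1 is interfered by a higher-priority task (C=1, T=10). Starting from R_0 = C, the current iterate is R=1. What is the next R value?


R_next = C + ceil(R_prev / T_hp) * C_hp
ceil(1 / 10) = ceil(0.1) = 1
Interference = 1 * 1 = 1
R_next = 1 + 1 = 2

2


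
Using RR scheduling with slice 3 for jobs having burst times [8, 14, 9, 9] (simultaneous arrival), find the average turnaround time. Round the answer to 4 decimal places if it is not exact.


Time quantum = 3
Execution trace:
  J1 runs 3 units, time = 3
  J2 runs 3 units, time = 6
  J3 runs 3 units, time = 9
  J4 runs 3 units, time = 12
  J1 runs 3 units, time = 15
  J2 runs 3 units, time = 18
  J3 runs 3 units, time = 21
  J4 runs 3 units, time = 24
  J1 runs 2 units, time = 26
  J2 runs 3 units, time = 29
  J3 runs 3 units, time = 32
  J4 runs 3 units, time = 35
  J2 runs 3 units, time = 38
  J2 runs 2 units, time = 40
Finish times: [26, 40, 32, 35]
Average turnaround = 133/4 = 33.25

33.25


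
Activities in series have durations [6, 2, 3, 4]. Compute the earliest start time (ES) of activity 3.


Activity 3 starts after activities 1 through 2 complete.
Predecessor durations: [6, 2]
ES = 6 + 2 = 8

8


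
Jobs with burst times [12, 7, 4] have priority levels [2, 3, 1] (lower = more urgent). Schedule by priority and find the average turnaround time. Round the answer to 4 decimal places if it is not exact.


Sort by priority (ascending = highest first):
Order: [(1, 4), (2, 12), (3, 7)]
Completion times:
  Priority 1, burst=4, C=4
  Priority 2, burst=12, C=16
  Priority 3, burst=7, C=23
Average turnaround = 43/3 = 14.3333

14.3333


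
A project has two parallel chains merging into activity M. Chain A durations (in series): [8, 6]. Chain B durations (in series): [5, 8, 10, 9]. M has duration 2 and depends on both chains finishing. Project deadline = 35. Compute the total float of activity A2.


Forward pass: ES(A2) = sum of predecessors on chain A = 8
EF = ES + duration = 8 + 6 = 14
Backward pass: LF(M) = deadline = 35; LS(M) = 35 - 2 = 33
LF(A2) = LS(M) - sum(successors on chain A) = 33 - 0 = 33
LS = LF - duration = 33 - 6 = 27
Total float = LS - ES = 27 - 8 = 19

19


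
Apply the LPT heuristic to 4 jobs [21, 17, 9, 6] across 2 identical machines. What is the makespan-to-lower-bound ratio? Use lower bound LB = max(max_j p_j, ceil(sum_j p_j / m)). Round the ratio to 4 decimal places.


LPT order: [21, 17, 9, 6]
Machine loads after assignment: [27, 26]
LPT makespan = 27
Lower bound = max(max_job, ceil(total/2)) = max(21, 27) = 27
Ratio = 27 / 27 = 1.0

1.0


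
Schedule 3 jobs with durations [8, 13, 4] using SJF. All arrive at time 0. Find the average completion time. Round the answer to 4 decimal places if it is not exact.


SJF order (ascending): [4, 8, 13]
Completion times:
  Job 1: burst=4, C=4
  Job 2: burst=8, C=12
  Job 3: burst=13, C=25
Average completion = 41/3 = 13.6667

13.6667


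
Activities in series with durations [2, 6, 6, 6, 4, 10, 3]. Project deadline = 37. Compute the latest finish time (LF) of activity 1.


LF(activity 1) = deadline - sum of successor durations
Successors: activities 2 through 7 with durations [6, 6, 6, 4, 10, 3]
Sum of successor durations = 35
LF = 37 - 35 = 2

2


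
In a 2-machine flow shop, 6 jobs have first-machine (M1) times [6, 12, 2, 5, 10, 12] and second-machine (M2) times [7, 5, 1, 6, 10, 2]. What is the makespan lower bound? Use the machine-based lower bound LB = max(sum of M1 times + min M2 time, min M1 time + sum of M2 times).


LB1 = sum(M1 times) + min(M2 times) = 47 + 1 = 48
LB2 = min(M1 times) + sum(M2 times) = 2 + 31 = 33
Lower bound = max(LB1, LB2) = max(48, 33) = 48

48


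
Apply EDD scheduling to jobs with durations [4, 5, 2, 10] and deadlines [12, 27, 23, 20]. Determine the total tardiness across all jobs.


Sort by due date (EDD order): [(4, 12), (10, 20), (2, 23), (5, 27)]
Compute completion times and tardiness:
  Job 1: p=4, d=12, C=4, tardiness=max(0,4-12)=0
  Job 2: p=10, d=20, C=14, tardiness=max(0,14-20)=0
  Job 3: p=2, d=23, C=16, tardiness=max(0,16-23)=0
  Job 4: p=5, d=27, C=21, tardiness=max(0,21-27)=0
Total tardiness = 0

0


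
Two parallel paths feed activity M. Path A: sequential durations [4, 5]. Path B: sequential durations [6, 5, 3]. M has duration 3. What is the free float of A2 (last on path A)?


ES(A2) = sum of predecessors on chain A = 4
EF(A2) = ES + duration = 4 + 5 = 9
Successor of A2 is M. ES(M) = max(sum(A), sum(B)) = max(9, 14) = 14
Free float = ES(successor) - EF(current) = 14 - 9 = 5

5


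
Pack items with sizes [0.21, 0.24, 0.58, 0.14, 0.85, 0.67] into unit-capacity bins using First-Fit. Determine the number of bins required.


Place items sequentially using First-Fit:
  Item 0.21 -> new Bin 1
  Item 0.24 -> Bin 1 (now 0.45)
  Item 0.58 -> new Bin 2
  Item 0.14 -> Bin 1 (now 0.59)
  Item 0.85 -> new Bin 3
  Item 0.67 -> new Bin 4
Total bins used = 4

4


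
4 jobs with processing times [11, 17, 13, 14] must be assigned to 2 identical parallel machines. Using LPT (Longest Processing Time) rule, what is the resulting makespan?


Sort jobs in decreasing order (LPT): [17, 14, 13, 11]
Assign each job to the least loaded machine:
  Machine 1: jobs [17, 11], load = 28
  Machine 2: jobs [14, 13], load = 27
Makespan = max load = 28

28


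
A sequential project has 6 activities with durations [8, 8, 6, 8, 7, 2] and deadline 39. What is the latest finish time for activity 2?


LF(activity 2) = deadline - sum of successor durations
Successors: activities 3 through 6 with durations [6, 8, 7, 2]
Sum of successor durations = 23
LF = 39 - 23 = 16

16


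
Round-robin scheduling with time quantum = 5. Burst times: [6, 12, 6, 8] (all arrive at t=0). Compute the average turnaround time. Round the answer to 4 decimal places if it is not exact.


Time quantum = 5
Execution trace:
  J1 runs 5 units, time = 5
  J2 runs 5 units, time = 10
  J3 runs 5 units, time = 15
  J4 runs 5 units, time = 20
  J1 runs 1 units, time = 21
  J2 runs 5 units, time = 26
  J3 runs 1 units, time = 27
  J4 runs 3 units, time = 30
  J2 runs 2 units, time = 32
Finish times: [21, 32, 27, 30]
Average turnaround = 110/4 = 27.5

27.5


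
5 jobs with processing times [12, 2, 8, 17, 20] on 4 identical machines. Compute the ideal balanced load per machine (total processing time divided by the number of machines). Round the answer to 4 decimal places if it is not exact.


Total processing time = 12 + 2 + 8 + 17 + 20 = 59
Number of machines = 4
Ideal balanced load = 59 / 4 = 14.75

14.75


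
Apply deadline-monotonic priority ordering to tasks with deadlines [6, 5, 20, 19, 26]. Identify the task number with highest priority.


Sort tasks by relative deadline (ascending):
  Task 2: deadline = 5
  Task 1: deadline = 6
  Task 4: deadline = 19
  Task 3: deadline = 20
  Task 5: deadline = 26
Priority order (highest first): [2, 1, 4, 3, 5]
Highest priority task = 2

2


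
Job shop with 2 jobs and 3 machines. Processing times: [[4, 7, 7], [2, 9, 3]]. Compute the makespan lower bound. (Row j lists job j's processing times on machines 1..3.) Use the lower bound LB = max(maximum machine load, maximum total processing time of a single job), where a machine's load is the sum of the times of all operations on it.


Machine loads:
  Machine 1: 4 + 2 = 6
  Machine 2: 7 + 9 = 16
  Machine 3: 7 + 3 = 10
Max machine load = 16
Job totals:
  Job 1: 18
  Job 2: 14
Max job total = 18
Lower bound = max(16, 18) = 18

18


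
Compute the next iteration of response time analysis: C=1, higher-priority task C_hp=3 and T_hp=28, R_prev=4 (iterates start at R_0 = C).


R_next = C + ceil(R_prev / T_hp) * C_hp
ceil(4 / 28) = ceil(0.1429) = 1
Interference = 1 * 3 = 3
R_next = 1 + 3 = 4
R_next = R_prev, so the iteration has converged (response time = 4).

4


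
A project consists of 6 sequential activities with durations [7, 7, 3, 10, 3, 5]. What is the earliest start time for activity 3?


Activity 3 starts after activities 1 through 2 complete.
Predecessor durations: [7, 7]
ES = 7 + 7 = 14

14


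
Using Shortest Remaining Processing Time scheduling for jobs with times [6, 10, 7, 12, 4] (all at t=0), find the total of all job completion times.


Since all jobs arrive at t=0, SRPT equals SPT ordering.
SPT order: [4, 6, 7, 10, 12]
Completion times:
  Job 1: p=4, C=4
  Job 2: p=6, C=10
  Job 3: p=7, C=17
  Job 4: p=10, C=27
  Job 5: p=12, C=39
Total completion time = 4 + 10 + 17 + 27 + 39 = 97

97


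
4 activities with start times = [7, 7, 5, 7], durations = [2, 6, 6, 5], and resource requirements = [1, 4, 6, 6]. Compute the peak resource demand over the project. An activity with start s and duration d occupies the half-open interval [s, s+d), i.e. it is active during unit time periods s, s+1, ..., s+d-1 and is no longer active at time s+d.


Each activity i is active on [start_i, start_i + duration_i).
Compute total resource usage per time slot:
  t=0: active resources = [], total = 0
  t=1: active resources = [], total = 0
  t=2: active resources = [], total = 0
  t=3: active resources = [], total = 0
  t=4: active resources = [], total = 0
  t=5: active resources = [6], total = 6
  t=6: active resources = [6], total = 6
  t=7: active resources = [1, 4, 6, 6], total = 17
  t=8: active resources = [1, 4, 6, 6], total = 17
  t=9: active resources = [4, 6, 6], total = 16
  t=10: active resources = [4, 6, 6], total = 16
  t=11: active resources = [4, 6], total = 10
  t=12: active resources = [4], total = 4
Peak resource demand = 17

17


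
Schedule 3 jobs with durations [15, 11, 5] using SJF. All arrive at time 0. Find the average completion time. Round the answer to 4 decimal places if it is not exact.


SJF order (ascending): [5, 11, 15]
Completion times:
  Job 1: burst=5, C=5
  Job 2: burst=11, C=16
  Job 3: burst=15, C=31
Average completion = 52/3 = 17.3333

17.3333


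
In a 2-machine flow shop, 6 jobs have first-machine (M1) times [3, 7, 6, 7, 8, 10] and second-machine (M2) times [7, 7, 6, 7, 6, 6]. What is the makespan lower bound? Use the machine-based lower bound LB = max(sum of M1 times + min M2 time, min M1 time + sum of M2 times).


LB1 = sum(M1 times) + min(M2 times) = 41 + 6 = 47
LB2 = min(M1 times) + sum(M2 times) = 3 + 39 = 42
Lower bound = max(LB1, LB2) = max(47, 42) = 47

47


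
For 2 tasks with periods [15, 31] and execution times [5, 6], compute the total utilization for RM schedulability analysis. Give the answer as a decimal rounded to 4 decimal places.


Compute individual utilizations (exact fractions):
  Task 1: C/T = 5/15 = 1/3 (approx. 0.3333)
  Task 2: C/T = 6/31 (approx. 0.1935)
Total utilization U = 1/3 + 6/31 = 49/93
Rounded to 4 decimal places: U = 0.5269
RM (Liu & Layland) bound for 2 tasks = 0.828427; compare with U = 49/93 (approx. 0.526882)
U <= bound, so schedulable by RM sufficient condition.

0.5269


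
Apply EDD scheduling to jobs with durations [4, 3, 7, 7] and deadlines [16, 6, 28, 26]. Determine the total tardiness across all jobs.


Sort by due date (EDD order): [(3, 6), (4, 16), (7, 26), (7, 28)]
Compute completion times and tardiness:
  Job 1: p=3, d=6, C=3, tardiness=max(0,3-6)=0
  Job 2: p=4, d=16, C=7, tardiness=max(0,7-16)=0
  Job 3: p=7, d=26, C=14, tardiness=max(0,14-26)=0
  Job 4: p=7, d=28, C=21, tardiness=max(0,21-28)=0
Total tardiness = 0

0


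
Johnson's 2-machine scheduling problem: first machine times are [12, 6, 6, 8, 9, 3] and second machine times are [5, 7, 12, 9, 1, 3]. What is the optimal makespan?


Apply Johnson's rule:
  Group 1 (a <= b): [(6, 3, 3), (2, 6, 7), (3, 6, 12), (4, 8, 9)]
  Group 2 (a > b): [(1, 12, 5), (5, 9, 1)]
Optimal job order: [6, 2, 3, 4, 1, 5]
Schedule:
  Job 6: M1 done at 3, M2 done at 6
  Job 2: M1 done at 9, M2 done at 16
  Job 3: M1 done at 15, M2 done at 28
  Job 4: M1 done at 23, M2 done at 37
  Job 1: M1 done at 35, M2 done at 42
  Job 5: M1 done at 44, M2 done at 45
Makespan = 45

45


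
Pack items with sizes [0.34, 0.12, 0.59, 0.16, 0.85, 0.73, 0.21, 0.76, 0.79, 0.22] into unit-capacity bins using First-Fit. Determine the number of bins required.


Place items sequentially using First-Fit:
  Item 0.34 -> new Bin 1
  Item 0.12 -> Bin 1 (now 0.46)
  Item 0.59 -> new Bin 2
  Item 0.16 -> Bin 1 (now 0.62)
  Item 0.85 -> new Bin 3
  Item 0.73 -> new Bin 4
  Item 0.21 -> Bin 1 (now 0.83)
  Item 0.76 -> new Bin 5
  Item 0.79 -> new Bin 6
  Item 0.22 -> Bin 2 (now 0.81)
Total bins used = 6

6


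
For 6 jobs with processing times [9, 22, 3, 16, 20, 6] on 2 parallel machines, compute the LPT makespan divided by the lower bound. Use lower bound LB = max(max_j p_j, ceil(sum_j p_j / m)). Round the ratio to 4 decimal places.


LPT order: [22, 20, 16, 9, 6, 3]
Machine loads after assignment: [37, 39]
LPT makespan = 39
Lower bound = max(max_job, ceil(total/2)) = max(22, 38) = 38
Ratio = 39 / 38 = 1.0263

1.0263


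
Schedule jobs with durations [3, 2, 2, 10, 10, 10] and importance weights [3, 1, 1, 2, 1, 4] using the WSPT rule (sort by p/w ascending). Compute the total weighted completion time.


Compute p/w ratios and sort ascending (WSPT): [(3, 3), (2, 1), (2, 1), (10, 4), (10, 2), (10, 1)]
Compute weighted completion times:
  Job (p=3,w=3): C=3, w*C=3*3=9
  Job (p=2,w=1): C=5, w*C=1*5=5
  Job (p=2,w=1): C=7, w*C=1*7=7
  Job (p=10,w=4): C=17, w*C=4*17=68
  Job (p=10,w=2): C=27, w*C=2*27=54
  Job (p=10,w=1): C=37, w*C=1*37=37
Total weighted completion time = 180

180


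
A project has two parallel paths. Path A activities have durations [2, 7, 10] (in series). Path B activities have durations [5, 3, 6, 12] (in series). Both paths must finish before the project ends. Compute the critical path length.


Path A total = 2 + 7 + 10 = 19
Path B total = 5 + 3 + 6 + 12 = 26
Critical path = longest path = max(19, 26) = 26

26


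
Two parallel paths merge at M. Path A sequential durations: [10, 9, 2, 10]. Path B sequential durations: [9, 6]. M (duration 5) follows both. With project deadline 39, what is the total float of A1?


Forward pass: ES(A1) = sum of predecessors on chain A = 0
EF = ES + duration = 0 + 10 = 10
Backward pass: LF(M) = deadline = 39; LS(M) = 39 - 5 = 34
LF(A1) = LS(M) - sum(successors on chain A) = 34 - 21 = 13
LS = LF - duration = 13 - 10 = 3
Total float = LS - ES = 3 - 0 = 3

3


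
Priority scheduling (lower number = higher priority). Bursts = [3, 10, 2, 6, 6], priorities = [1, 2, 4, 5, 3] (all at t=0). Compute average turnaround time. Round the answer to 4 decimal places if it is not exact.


Sort by priority (ascending = highest first):
Order: [(1, 3), (2, 10), (3, 6), (4, 2), (5, 6)]
Completion times:
  Priority 1, burst=3, C=3
  Priority 2, burst=10, C=13
  Priority 3, burst=6, C=19
  Priority 4, burst=2, C=21
  Priority 5, burst=6, C=27
Average turnaround = 83/5 = 16.6

16.6


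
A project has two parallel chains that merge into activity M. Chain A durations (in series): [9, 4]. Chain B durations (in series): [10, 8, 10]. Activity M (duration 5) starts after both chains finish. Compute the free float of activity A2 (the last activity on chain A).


ES(A2) = sum of predecessors on chain A = 9
EF(A2) = ES + duration = 9 + 4 = 13
Successor of A2 is M. ES(M) = max(sum(A), sum(B)) = max(13, 28) = 28
Free float = ES(successor) - EF(current) = 28 - 13 = 15

15


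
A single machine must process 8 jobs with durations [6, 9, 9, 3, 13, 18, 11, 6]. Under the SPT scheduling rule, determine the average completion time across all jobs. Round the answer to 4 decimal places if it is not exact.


Sort jobs by processing time (SPT order): [3, 6, 6, 9, 9, 11, 13, 18]
Compute completion times sequentially:
  Job 1: processing = 3, completes at 3
  Job 2: processing = 6, completes at 9
  Job 3: processing = 6, completes at 15
  Job 4: processing = 9, completes at 24
  Job 5: processing = 9, completes at 33
  Job 6: processing = 11, completes at 44
  Job 7: processing = 13, completes at 57
  Job 8: processing = 18, completes at 75
Sum of completion times = 260
Average completion time = 260/8 = 32.5

32.5


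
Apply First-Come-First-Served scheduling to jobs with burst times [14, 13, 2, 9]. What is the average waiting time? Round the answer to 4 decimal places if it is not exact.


FCFS order (as given): [14, 13, 2, 9]
Waiting times:
  Job 1: wait = 0
  Job 2: wait = 14
  Job 3: wait = 27
  Job 4: wait = 29
Sum of waiting times = 70
Average waiting time = 70/4 = 17.5

17.5


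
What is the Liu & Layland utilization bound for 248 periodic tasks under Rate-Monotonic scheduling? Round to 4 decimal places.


Compute 2^(1/248) = 1.0027988578
Subtract 1: 1.0027988578 - 1 = 0.0027988578
Multiply by n: 248 * 0.0027988578 = 0.6941167344
Round to 4 dp: 0.6941

0.6941


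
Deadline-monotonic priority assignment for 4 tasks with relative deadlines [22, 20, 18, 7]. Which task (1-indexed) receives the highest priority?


Sort tasks by relative deadline (ascending):
  Task 4: deadline = 7
  Task 3: deadline = 18
  Task 2: deadline = 20
  Task 1: deadline = 22
Priority order (highest first): [4, 3, 2, 1]
Highest priority task = 4

4


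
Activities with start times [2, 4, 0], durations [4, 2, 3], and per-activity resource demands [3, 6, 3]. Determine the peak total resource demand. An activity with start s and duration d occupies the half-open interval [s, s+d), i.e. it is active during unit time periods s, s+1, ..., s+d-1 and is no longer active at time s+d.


Each activity i is active on [start_i, start_i + duration_i).
Compute total resource usage per time slot:
  t=0: active resources = [3], total = 3
  t=1: active resources = [3], total = 3
  t=2: active resources = [3, 3], total = 6
  t=3: active resources = [3], total = 3
  t=4: active resources = [3, 6], total = 9
  t=5: active resources = [3, 6], total = 9
Peak resource demand = 9

9


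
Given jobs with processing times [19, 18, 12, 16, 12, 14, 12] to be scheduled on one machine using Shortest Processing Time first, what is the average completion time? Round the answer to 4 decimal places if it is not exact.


Sort jobs by processing time (SPT order): [12, 12, 12, 14, 16, 18, 19]
Compute completion times sequentially:
  Job 1: processing = 12, completes at 12
  Job 2: processing = 12, completes at 24
  Job 3: processing = 12, completes at 36
  Job 4: processing = 14, completes at 50
  Job 5: processing = 16, completes at 66
  Job 6: processing = 18, completes at 84
  Job 7: processing = 19, completes at 103
Sum of completion times = 375
Average completion time = 375/7 = 53.5714

53.5714


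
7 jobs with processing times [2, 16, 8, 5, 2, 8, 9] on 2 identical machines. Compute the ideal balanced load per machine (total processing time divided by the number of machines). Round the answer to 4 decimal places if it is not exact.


Total processing time = 2 + 16 + 8 + 5 + 2 + 8 + 9 = 50
Number of machines = 2
Ideal balanced load = 50 / 2 = 25.0

25.0


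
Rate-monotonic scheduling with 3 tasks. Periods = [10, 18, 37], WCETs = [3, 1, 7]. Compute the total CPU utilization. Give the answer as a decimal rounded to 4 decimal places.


Compute individual utilizations (exact fractions):
  Task 1: C/T = 3/10 (approx. 0.3)
  Task 2: C/T = 1/18 (approx. 0.0556)
  Task 3: C/T = 7/37 (approx. 0.1892)
Total utilization U = 3/10 + 1/18 + 7/37 = 907/1665
Rounded to 4 decimal places: U = 0.5447
RM (Liu & Layland) bound for 3 tasks = 0.779763; compare with U = 907/1665 (approx. 0.544745)
U <= bound, so schedulable by RM sufficient condition.

0.5447


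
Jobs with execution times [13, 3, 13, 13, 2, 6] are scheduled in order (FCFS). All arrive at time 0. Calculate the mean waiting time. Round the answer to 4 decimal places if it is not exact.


FCFS order (as given): [13, 3, 13, 13, 2, 6]
Waiting times:
  Job 1: wait = 0
  Job 2: wait = 13
  Job 3: wait = 16
  Job 4: wait = 29
  Job 5: wait = 42
  Job 6: wait = 44
Sum of waiting times = 144
Average waiting time = 144/6 = 24.0

24.0


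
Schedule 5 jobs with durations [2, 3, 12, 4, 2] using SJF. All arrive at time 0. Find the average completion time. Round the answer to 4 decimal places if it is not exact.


SJF order (ascending): [2, 2, 3, 4, 12]
Completion times:
  Job 1: burst=2, C=2
  Job 2: burst=2, C=4
  Job 3: burst=3, C=7
  Job 4: burst=4, C=11
  Job 5: burst=12, C=23
Average completion = 47/5 = 9.4

9.4


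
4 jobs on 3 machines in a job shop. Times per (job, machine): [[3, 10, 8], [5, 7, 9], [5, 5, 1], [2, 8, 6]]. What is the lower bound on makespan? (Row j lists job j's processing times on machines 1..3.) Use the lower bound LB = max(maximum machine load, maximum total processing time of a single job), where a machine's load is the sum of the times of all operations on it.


Machine loads:
  Machine 1: 3 + 5 + 5 + 2 = 15
  Machine 2: 10 + 7 + 5 + 8 = 30
  Machine 3: 8 + 9 + 1 + 6 = 24
Max machine load = 30
Job totals:
  Job 1: 21
  Job 2: 21
  Job 3: 11
  Job 4: 16
Max job total = 21
Lower bound = max(30, 21) = 30

30


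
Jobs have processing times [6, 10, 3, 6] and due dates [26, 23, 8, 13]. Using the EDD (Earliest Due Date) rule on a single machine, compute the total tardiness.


Sort by due date (EDD order): [(3, 8), (6, 13), (10, 23), (6, 26)]
Compute completion times and tardiness:
  Job 1: p=3, d=8, C=3, tardiness=max(0,3-8)=0
  Job 2: p=6, d=13, C=9, tardiness=max(0,9-13)=0
  Job 3: p=10, d=23, C=19, tardiness=max(0,19-23)=0
  Job 4: p=6, d=26, C=25, tardiness=max(0,25-26)=0
Total tardiness = 0

0


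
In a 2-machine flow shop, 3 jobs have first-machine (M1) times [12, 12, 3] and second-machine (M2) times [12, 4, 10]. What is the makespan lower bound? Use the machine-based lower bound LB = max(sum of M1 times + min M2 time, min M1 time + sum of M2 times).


LB1 = sum(M1 times) + min(M2 times) = 27 + 4 = 31
LB2 = min(M1 times) + sum(M2 times) = 3 + 26 = 29
Lower bound = max(LB1, LB2) = max(31, 29) = 31

31
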